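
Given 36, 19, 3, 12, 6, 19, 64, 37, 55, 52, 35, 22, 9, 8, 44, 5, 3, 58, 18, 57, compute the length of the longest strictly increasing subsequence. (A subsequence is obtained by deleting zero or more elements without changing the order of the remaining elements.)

6

One longest increasing subsequence is 3, 12, 19, 37, 55, 58 (positions 3,4,6,8,9,18), of length 6; no longer one exists.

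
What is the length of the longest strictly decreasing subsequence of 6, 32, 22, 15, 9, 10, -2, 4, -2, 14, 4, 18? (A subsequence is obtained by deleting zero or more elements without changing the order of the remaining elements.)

Let dp[i] be the longest decreasing subsequence ending at position i. Then dp = [1, 1, 2, 3, 4, 4, 5, 5, 6, 4, 5, 3].
The maximum is 6; one witness is 32, 22, 15, 9, 4, -2 at positions 2,3,4,5,8,9.

6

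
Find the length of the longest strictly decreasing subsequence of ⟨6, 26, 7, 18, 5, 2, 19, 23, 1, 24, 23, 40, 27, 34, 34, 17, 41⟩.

5

One longest decreasing subsequence is 26, 7, 5, 2, 1 (positions 2,3,5,6,9), of length 5; no longer one exists.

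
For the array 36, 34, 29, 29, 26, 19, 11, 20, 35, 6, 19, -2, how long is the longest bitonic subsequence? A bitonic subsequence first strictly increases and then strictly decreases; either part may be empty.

Let inc[i] be the LIS ending at i and dec[i] the longest strictly decreasing subsequence starting at i. inc = [1, 1, 1, 1, 1, 1, 1, 2, 3, 1, 2, 1], dec = [8, 7, 6, 6, 5, 4, 3, 3, 3, 2, 2, 1].
max_i inc[i]+dec[i]−1 = 8, with one witness 36, 34, 29, 26, 19, 11, 6, -2.

8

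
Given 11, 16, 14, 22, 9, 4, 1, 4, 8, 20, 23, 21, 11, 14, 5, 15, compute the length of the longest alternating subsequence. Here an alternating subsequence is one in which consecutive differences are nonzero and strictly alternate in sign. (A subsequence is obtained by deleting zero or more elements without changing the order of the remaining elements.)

10

A longest alternating subsequence is 11, 16, 14, 22, 9, 20, 11, 14, 5, 15 (positions 1,2,3,4,5,10,13,14,15,16); its 9 consecutive differences strictly alternate in sign, and length 10 is optimal.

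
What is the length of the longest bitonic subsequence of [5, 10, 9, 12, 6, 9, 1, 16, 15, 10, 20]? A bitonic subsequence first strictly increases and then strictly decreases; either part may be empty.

Let inc[i] be the LIS ending at i and dec[i] the longest strictly decreasing subsequence starting at i. inc = [1, 2, 2, 3, 2, 3, 1, 4, 4, 4, 5], dec = [2, 4, 3, 3, 2, 2, 1, 3, 2, 1, 1].
max_i inc[i]+dec[i]−1 = 6, with one witness 5, 10, 12, 16, 15, 10.

6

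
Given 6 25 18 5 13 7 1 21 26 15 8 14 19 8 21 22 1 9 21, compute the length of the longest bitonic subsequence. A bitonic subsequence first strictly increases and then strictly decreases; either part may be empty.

One longest bitonic subsequence is 6, 18, 21, 26, 15, 14, 8, 1 (positions 1,3,8,9,10,12,14,17): it rises to 26 then falls. Length 8 is optimal.

8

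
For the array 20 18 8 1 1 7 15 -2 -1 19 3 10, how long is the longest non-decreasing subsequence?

One longest non-decreasing subsequence is 1, 1, 7, 15, 19 (positions 4,5,6,7,10), of length 5; no longer one exists.

5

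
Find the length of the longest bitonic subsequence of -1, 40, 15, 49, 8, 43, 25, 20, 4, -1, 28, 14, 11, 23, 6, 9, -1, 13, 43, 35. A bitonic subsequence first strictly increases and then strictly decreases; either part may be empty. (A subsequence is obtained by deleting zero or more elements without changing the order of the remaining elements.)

10

Let inc[i] be the LIS ending at i and dec[i] the longest strictly decreasing subsequence starting at i. inc = [1, 2, 2, 3, 2, 3, 3, 3, 2, 1, 4, 3, 3, 4, 3, 4, 1, 5, 6, 6], dec = [1, 7, 5, 8, 3, 7, 6, 5, 2, 1, 5, 4, 3, 3, 2, 2, 1, 1, 2, 1].
max_i inc[i]+dec[i]−1 = 10, with one witness -1, 40, 49, 43, 25, 20, 14, 11, 9, -1.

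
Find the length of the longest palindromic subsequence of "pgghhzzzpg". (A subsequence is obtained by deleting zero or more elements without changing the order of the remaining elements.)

5

One longest palindromic subsequence is gzzzg (positions 2,6,7,8,10); it reads the same forward and backward, and the interval DP gives dp[1][10] = 5.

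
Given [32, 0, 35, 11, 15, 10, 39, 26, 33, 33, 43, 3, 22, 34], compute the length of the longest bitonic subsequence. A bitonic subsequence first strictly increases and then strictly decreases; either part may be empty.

One longest bitonic subsequence is 0, 11, 15, 26, 33, 43, 34 (positions 2,4,5,8,9,11,14): it rises to 43 then falls. Length 7 is optimal.

7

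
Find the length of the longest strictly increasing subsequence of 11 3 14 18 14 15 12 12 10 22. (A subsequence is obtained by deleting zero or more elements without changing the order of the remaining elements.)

4

Let dp[i] be the longest increasing subsequence ending at position i. Then dp = [1, 1, 2, 3, 2, 3, 2, 2, 2, 4].
The maximum is 4; one witness is 11, 14, 18, 22 at positions 1,3,4,10.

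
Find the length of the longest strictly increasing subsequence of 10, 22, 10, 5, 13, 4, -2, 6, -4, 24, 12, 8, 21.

One longest increasing subsequence is 5, 6, 12, 21 (positions 4,8,11,13), of length 4; no longer one exists.

4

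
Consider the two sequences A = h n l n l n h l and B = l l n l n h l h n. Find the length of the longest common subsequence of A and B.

Backtracking the LCS table gives one alignment: l (A3,B2) → n (A4,B3) → l (A5,B4) → n (A6,B5) → h (A7,B6) → l (A8,B7).
So the longest common subsequence has length 6.

6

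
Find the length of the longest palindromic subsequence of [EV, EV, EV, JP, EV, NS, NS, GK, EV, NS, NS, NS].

5

Using dp[i][j] = 2 + dp[i+1][j−1] if the ends match, else max(dp[i+1][j], dp[i][j−1]):
dp[1][12] = 5. A witness is NS NS NS NS NS at positions 6,7,10,11,12.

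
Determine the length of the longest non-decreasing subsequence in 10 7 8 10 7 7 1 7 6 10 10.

Let dp[i] be the longest non-decreasing subsequence ending at position i. Then dp = [1, 1, 2, 3, 2, 3, 1, 4, 2, 5, 6].
The maximum is 6; one witness is 7, 7, 7, 7, 10, 10 at positions 2,5,6,8,10,11.

6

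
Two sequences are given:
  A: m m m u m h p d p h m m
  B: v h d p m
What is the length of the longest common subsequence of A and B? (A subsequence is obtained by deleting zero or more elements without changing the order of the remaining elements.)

4

Backtracking the LCS table gives one alignment: h (A6,B2) → d (A8,B3) → p (A9,B4) → m (A12,B5).
So the longest common subsequence has length 4.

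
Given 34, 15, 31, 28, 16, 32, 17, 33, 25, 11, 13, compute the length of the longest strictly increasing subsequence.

4

Scanning left to right, the best length ending at each element is: 34→1, 15→1, 31→2, 28→2, 16→2, 32→3, 17→3, 33→4, 25→4, 11→1, 13→2.
So the longest increasing subsequence has length 4, e.g. 15, 31, 32, 33.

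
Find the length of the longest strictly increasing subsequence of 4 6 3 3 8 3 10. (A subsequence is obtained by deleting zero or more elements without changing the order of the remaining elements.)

4

Scanning left to right, the best length ending at each element is: 4→1, 6→2, 3→1, 3→1, 8→3, 3→1, 10→4.
So the longest increasing subsequence has length 4, e.g. 4, 6, 8, 10.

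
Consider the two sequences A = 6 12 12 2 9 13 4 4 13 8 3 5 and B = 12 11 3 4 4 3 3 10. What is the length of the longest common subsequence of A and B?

Backtracking the LCS table gives one alignment: 12 (A2,B1) → 4 (A7,B4) → 4 (A8,B5) → 3 (A11,B7).
So the longest common subsequence has length 4.

4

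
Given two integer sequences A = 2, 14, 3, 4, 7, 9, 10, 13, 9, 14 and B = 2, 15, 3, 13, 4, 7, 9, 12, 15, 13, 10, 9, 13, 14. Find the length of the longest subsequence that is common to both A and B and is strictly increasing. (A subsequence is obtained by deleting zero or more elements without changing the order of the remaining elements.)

8

For each value that appears in both, track the longest common increasing run ending there.
The best achievable length is 8; one witness is 2, 3, 4, 7, 9, 10, 13, 14 (A-positions 1,3,4,5,6,7,8,10, B-positions 1,3,5,6,7,11,13,14).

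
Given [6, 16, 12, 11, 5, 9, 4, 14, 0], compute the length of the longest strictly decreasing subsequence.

6

One longest decreasing subsequence is 16, 12, 11, 5, 4, 0 (positions 2,3,4,5,7,9), of length 6; no longer one exists.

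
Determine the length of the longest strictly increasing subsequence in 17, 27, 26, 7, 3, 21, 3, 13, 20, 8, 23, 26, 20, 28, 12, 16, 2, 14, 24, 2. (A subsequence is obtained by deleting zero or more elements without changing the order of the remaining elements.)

6

One longest increasing subsequence is 7, 13, 20, 23, 26, 28 (positions 4,8,9,11,12,14), of length 6; no longer one exists.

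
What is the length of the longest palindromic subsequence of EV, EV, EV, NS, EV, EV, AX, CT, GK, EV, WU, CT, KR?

7

One longest palindromic subsequence is EV EV EV NS EV EV EV (positions 1,2,3,4,5,6,10); it reads the same forward and backward, and the interval DP gives dp[1][13] = 7.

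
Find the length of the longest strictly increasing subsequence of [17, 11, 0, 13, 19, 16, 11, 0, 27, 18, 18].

Scanning left to right, the best length ending at each element is: 17→1, 11→1, 0→1, 13→2, 19→3, 16→3, 11→2, 0→1, 27→4, 18→4, 18→4.
So the longest increasing subsequence has length 4, e.g. 11, 13, 19, 27.

4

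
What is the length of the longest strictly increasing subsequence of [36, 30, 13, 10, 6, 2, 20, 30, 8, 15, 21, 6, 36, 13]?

5

Scanning left to right, the best length ending at each element is: 36→1, 30→1, 13→1, 10→1, 6→1, 2→1, 20→2, 30→3, 8→2, 15→3, 21→4, 6→2, 36→5, 13→3.
So the longest increasing subsequence has length 5, e.g. 6, 8, 15, 21, 36.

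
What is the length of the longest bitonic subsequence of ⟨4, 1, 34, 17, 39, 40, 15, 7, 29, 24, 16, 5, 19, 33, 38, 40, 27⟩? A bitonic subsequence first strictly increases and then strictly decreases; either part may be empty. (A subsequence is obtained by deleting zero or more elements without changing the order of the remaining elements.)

One longest bitonic subsequence is 4, 34, 39, 40, 29, 24, 16, 5 (positions 1,3,5,6,9,10,11,12): it rises to 40 then falls. Length 8 is optimal.

8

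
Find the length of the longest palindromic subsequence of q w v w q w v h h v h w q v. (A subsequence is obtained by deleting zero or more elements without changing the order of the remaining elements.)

10

One longest palindromic subsequence is vqwvhhvwqv (positions 3,5,6,7,8,9,10,12,13,14); it reads the same forward and backward, and the interval DP gives dp[1][14] = 10.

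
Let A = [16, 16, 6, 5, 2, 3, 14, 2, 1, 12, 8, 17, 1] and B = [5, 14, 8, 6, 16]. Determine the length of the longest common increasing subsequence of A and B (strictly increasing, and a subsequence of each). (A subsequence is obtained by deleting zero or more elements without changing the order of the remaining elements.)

2

A longest common strictly increasing subsequence is 5, 14 (length 2); it appears in order in both A and B, and no longer such subsequence exists.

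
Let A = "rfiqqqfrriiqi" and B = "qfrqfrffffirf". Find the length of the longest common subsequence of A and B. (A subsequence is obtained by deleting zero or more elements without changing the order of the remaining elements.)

5

Backtracking the LCS table gives one alignment: r (A1,B3) → q (A6,B4) → f (A7,B5) → r (A8,B6) → r (A9,B12).
So the longest common subsequence has length 5.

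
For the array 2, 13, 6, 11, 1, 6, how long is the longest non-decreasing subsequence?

One longest non-decreasing subsequence is 2, 6, 11 (positions 1,3,4), of length 3; no longer one exists.

3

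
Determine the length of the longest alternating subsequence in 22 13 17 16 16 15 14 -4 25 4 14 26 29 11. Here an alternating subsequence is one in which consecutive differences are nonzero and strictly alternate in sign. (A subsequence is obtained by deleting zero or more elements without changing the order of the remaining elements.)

Track the best alternating length ending on an up-step vs a down-step at each position: up/down = 1/1, 1/2, 3/2, 3/4, 3/4, 3/4, 3/4, 1/4, 5/1, 5/6, 7/6, 7/1, 7/1, 7/8.
The maximum over both is 8; one such subsequence is 22, 13, 17, 16, 25, 4, 14, 11.

8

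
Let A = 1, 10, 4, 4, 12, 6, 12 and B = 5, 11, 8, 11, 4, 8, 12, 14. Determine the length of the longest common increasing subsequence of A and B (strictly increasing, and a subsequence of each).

A longest common strictly increasing subsequence is 4, 12 (length 2); it appears in order in both A and B, and no longer such subsequence exists.

2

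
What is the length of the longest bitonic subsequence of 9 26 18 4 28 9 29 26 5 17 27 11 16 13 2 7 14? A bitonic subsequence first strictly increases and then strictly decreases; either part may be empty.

One longest bitonic subsequence is 9, 26, 28, 29, 26, 17, 16, 13, 7 (positions 1,2,5,7,8,10,13,14,16): it rises to 29 then falls. Length 9 is optimal.

9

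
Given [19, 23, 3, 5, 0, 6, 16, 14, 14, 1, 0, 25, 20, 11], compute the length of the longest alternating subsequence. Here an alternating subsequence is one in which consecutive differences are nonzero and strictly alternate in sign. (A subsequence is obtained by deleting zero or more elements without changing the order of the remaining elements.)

A longest alternating subsequence is 19, 23, 3, 5, 0, 16, 14, 25, 20 (positions 1,2,3,4,5,7,8,12,13); its 8 consecutive differences strictly alternate in sign, and length 9 is optimal.

9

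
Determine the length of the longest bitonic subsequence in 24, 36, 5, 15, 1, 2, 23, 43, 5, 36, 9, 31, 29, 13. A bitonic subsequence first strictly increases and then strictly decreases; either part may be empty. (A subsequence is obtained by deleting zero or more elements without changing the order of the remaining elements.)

8

One longest bitonic subsequence is 5, 15, 23, 43, 36, 31, 29, 13 (positions 3,4,7,8,10,12,13,14): it rises to 43 then falls. Length 8 is optimal.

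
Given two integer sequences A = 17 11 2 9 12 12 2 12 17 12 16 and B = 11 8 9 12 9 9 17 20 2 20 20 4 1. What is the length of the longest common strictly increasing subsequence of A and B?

For each value that appears in both, track the longest common increasing run ending there.
The best achievable length is 3; one witness is 11, 12, 17 (A-positions 2,5,9, B-positions 1,4,7).

3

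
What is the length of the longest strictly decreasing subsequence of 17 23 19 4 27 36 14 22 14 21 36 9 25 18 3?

5

Scanning left to right, the best length ending at each element is: 17→1, 23→1, 19→2, 4→3, 27→1, 36→1, 14→3, 22→2, 14→3, 21→3, 36→1, 9→4, 25→2, 18→4, 3→5.
So the longest decreasing subsequence has length 5, e.g. 23, 19, 14, 9, 3.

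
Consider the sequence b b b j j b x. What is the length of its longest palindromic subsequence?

4

Using dp[i][j] = 2 + dp[i+1][j−1] if the ends match, else max(dp[i+1][j], dp[i][j−1]):
dp[1][7] = 4. A witness is bjjb at positions 3,4,5,6.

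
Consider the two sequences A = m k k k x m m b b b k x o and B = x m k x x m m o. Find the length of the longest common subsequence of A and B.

6

A longest common subsequence is mkxmmo (length 6); the LCS DP confirms no longer common subsequence exists.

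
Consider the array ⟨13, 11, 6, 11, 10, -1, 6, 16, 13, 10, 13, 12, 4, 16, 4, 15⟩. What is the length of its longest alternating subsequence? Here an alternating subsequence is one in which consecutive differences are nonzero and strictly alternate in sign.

A longest alternating subsequence is 13, 6, 11, 10, 16, 10, 13, 12, 16, 4, 15 (positions 1,3,4,5,8,10,11,12,14,15,16); its 10 consecutive differences strictly alternate in sign, and length 11 is optimal.

11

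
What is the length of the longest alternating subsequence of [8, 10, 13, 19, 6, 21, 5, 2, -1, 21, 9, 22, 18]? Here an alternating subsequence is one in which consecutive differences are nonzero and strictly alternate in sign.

A longest alternating subsequence is 8, 10, 6, 21, 5, 21, 9, 22, 18 (positions 1,2,5,6,7,10,11,12,13); its 8 consecutive differences strictly alternate in sign, and length 9 is optimal.

9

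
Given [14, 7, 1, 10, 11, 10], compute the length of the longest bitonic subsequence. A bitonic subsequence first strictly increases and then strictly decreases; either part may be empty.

One longest bitonic subsequence is 7, 10, 11, 10 (positions 2,4,5,6): it rises to 11 then falls. Length 4 is optimal.

4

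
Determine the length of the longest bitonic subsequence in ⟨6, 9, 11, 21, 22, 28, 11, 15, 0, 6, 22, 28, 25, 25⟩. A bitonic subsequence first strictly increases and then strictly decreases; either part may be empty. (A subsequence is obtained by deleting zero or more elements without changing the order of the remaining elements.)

8

Let inc[i] be the LIS ending at i and dec[i] the longest strictly decreasing subsequence starting at i. inc = [1, 2, 3, 4, 5, 6, 3, 4, 1, 2, 5, 6, 6, 6], dec = [2, 2, 2, 3, 3, 3, 2, 2, 1, 1, 1, 2, 1, 1].
max_i inc[i]+dec[i]−1 = 8, with one witness 6, 9, 11, 21, 22, 28, 15, 6.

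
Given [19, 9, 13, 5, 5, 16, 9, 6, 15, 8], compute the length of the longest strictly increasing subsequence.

Scanning left to right, the best length ending at each element is: 19→1, 9→1, 13→2, 5→1, 5→1, 16→3, 9→2, 6→2, 15→3, 8→3.
So the longest increasing subsequence has length 3, e.g. 9, 13, 16.

3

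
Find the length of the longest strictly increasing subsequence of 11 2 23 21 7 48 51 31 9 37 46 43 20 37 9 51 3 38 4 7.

Scanning left to right, the best length ending at each element is: 11→1, 2→1, 23→2, 21→2, 7→2, 48→3, 51→4, 31→3, 9→3, 37→4, 46→5, 43→5, 20→4, 37→5, 9→3, 51→6, 3→2, 38→6, 4→3, 7→4.
So the longest increasing subsequence has length 6, e.g. 11, 23, 31, 37, 46, 51.

6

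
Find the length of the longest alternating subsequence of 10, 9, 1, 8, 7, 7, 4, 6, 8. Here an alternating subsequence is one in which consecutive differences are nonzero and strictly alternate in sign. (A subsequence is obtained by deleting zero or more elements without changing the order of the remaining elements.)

5

Track the best alternating length ending on an up-step vs a down-step at each position: up/down = 1/1, 1/2, 1/2, 3/2, 3/4, 3/4, 3/4, 5/4, 5/2.
The maximum over both is 5; one such subsequence is 10, 1, 8, 4, 6.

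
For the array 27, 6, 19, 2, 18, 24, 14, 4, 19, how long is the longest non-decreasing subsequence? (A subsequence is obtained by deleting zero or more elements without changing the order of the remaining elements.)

3

Let dp[i] be the longest non-decreasing subsequence ending at position i. Then dp = [1, 1, 2, 1, 2, 3, 2, 2, 3].
The maximum is 3; one witness is 6, 19, 24 at positions 2,3,6.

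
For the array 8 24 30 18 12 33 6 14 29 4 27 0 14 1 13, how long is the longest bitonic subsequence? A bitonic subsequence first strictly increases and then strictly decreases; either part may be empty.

One longest bitonic subsequence is 8, 24, 30, 18, 12, 6, 4, 1 (positions 1,2,3,4,5,7,10,14): it rises to 30 then falls. Length 8 is optimal.

8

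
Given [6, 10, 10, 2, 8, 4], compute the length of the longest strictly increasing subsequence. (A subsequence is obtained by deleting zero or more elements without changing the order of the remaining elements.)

Scanning left to right, the best length ending at each element is: 6→1, 10→2, 10→2, 2→1, 8→2, 4→2.
So the longest increasing subsequence has length 2, e.g. 6, 10.

2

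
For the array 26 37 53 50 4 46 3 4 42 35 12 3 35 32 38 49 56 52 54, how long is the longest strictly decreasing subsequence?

Scanning left to right, the best length ending at each element is: 26→1, 37→1, 53→1, 50→2, 4→3, 46→3, 3→4, 4→4, 42→4, 35→5, 12→6, 3→7, 35→5, 32→6, 38→5, 49→3, 56→1, 52→2, 54→2.
So the longest decreasing subsequence has length 7, e.g. 53, 50, 46, 42, 35, 12, 3.

7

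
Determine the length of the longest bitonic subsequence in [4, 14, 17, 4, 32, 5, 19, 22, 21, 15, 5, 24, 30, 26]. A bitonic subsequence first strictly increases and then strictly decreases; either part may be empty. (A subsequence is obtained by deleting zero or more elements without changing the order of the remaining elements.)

8

One longest bitonic subsequence is 4, 14, 17, 32, 22, 21, 15, 5 (positions 1,2,3,5,8,9,10,11): it rises to 32 then falls. Length 8 is optimal.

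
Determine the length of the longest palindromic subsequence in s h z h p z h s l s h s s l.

7

One longest palindromic subsequence is shslshs (positions 1,7,8,9,10,11,13); it reads the same forward and backward, and the interval DP gives dp[1][14] = 7.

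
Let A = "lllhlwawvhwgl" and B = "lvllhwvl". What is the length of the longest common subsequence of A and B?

A longest common subsequence is lllhwvl (length 7); the LCS DP confirms no longer common subsequence exists.

7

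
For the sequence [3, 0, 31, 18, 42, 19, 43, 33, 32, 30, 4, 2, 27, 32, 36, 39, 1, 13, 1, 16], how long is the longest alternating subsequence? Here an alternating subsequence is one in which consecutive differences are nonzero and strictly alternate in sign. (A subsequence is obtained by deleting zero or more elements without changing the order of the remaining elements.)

13

Track the best alternating length ending on an up-step vs a down-step at each position: up/down = 1/1, 1/2, 3/1, 3/4, 5/1, 5/6, 7/1, 7/8, 7/8, 7/8, 3/8, 3/8, 9/8, 9/8, 9/8, 9/8, 3/10, 11/10, 3/12, 13/10.
The maximum over both is 13; one such subsequence is 3, 0, 31, 18, 42, 19, 43, 4, 27, 1, 13, 1, 16.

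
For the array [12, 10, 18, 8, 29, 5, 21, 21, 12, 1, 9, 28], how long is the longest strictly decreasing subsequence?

Let dp[i] be the longest decreasing subsequence ending at position i. Then dp = [1, 2, 1, 3, 1, 4, 2, 2, 3, 5, 4, 2].
The maximum is 5; one witness is 12, 10, 8, 5, 1 at positions 1,2,4,6,10.

5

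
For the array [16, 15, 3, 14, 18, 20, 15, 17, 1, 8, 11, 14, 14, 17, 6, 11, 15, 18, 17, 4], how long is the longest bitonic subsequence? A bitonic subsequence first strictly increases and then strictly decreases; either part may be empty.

Let inc[i] be the LIS ending at i and dec[i] the longest strictly decreasing subsequence starting at i. inc = [1, 1, 1, 2, 3, 4, 3, 4, 1, 2, 3, 4, 4, 5, 2, 3, 5, 6, 6, 2], dec = [6, 5, 2, 4, 5, 5, 4, 4, 1, 3, 3, 3, 3, 3, 2, 2, 2, 3, 2, 1].
max_i inc[i]+dec[i]−1 = 8, with one witness 3, 14, 18, 20, 17, 14, 11, 4.

8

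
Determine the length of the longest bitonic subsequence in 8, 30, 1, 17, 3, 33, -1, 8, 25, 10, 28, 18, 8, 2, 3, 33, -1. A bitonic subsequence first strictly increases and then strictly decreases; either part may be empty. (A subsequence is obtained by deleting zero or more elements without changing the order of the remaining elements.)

One longest bitonic subsequence is 1, 3, 8, 25, 28, 18, 8, 3, -1 (positions 3,5,8,9,11,12,13,15,17): it rises to 28 then falls. Length 9 is optimal.

9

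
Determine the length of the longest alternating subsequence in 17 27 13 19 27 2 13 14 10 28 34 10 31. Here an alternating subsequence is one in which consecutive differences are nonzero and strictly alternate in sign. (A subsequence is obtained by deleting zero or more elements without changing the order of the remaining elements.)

A longest alternating subsequence is 17, 27, 13, 19, 2, 13, 10, 28, 10, 31 (positions 1,2,3,4,6,7,9,10,12,13); its 9 consecutive differences strictly alternate in sign, and length 10 is optimal.

10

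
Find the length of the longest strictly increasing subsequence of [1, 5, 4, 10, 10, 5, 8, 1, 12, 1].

5

Let dp[i] be the longest increasing subsequence ending at position i. Then dp = [1, 2, 2, 3, 3, 3, 4, 1, 5, 1].
The maximum is 5; one witness is 1, 4, 5, 8, 12 at positions 1,3,6,7,9.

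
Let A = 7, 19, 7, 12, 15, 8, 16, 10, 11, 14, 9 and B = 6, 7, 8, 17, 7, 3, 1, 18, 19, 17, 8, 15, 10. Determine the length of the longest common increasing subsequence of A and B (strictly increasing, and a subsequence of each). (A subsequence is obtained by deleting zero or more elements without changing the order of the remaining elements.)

3

For each value that appears in both, track the longest common increasing run ending there.
The best achievable length is 3; one witness is 7, 8, 10 (A-positions 1,6,8, B-positions 2,3,13).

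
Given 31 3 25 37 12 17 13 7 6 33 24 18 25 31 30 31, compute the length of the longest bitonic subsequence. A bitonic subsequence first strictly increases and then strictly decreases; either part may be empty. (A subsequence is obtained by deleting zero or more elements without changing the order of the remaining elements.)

7

One longest bitonic subsequence is 3, 25, 37, 17, 13, 7, 6 (positions 2,3,4,6,7,8,9): it rises to 37 then falls. Length 7 is optimal.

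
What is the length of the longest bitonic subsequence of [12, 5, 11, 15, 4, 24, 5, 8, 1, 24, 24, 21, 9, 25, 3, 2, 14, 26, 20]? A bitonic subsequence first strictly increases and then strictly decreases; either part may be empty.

8

One longest bitonic subsequence is 5, 11, 15, 24, 21, 9, 3, 2 (positions 2,3,4,6,12,13,15,16): it rises to 24 then falls. Length 8 is optimal.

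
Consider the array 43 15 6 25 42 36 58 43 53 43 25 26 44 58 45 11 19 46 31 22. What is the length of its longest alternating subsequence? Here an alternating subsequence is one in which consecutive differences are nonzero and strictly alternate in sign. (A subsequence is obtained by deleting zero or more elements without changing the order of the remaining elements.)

A longest alternating subsequence is 43, 15, 42, 36, 58, 43, 53, 43, 58, 45, 46, 31 (positions 1,2,5,6,7,8,9,10,14,15,18,19); its 11 consecutive differences strictly alternate in sign, and length 12 is optimal.

12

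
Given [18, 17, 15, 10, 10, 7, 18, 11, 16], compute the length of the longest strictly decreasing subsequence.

5

Let dp[i] be the longest decreasing subsequence ending at position i. Then dp = [1, 2, 3, 4, 4, 5, 1, 4, 3].
The maximum is 5; one witness is 18, 17, 15, 10, 7 at positions 1,2,3,4,6.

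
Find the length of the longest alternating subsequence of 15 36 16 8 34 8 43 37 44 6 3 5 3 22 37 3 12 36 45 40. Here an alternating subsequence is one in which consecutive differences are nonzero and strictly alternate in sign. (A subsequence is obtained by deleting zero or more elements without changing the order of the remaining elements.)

15

A longest alternating subsequence is 15, 36, 16, 34, 8, 43, 37, 44, 3, 5, 3, 22, 3, 45, 40 (positions 1,2,3,5,6,7,8,9,11,12,13,14,16,19,20); its 14 consecutive differences strictly alternate in sign, and length 15 is optimal.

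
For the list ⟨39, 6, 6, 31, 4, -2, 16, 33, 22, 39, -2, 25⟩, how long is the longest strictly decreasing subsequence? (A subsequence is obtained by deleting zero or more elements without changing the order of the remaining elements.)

4

One longest decreasing subsequence is 39, 6, 4, -2 (positions 1,2,5,6), of length 4; no longer one exists.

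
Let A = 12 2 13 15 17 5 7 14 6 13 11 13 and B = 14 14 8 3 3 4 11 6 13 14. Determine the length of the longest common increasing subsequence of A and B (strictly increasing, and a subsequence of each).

For each value that appears in both, track the longest common increasing run ending there.
The best achievable length is 2; one witness is 6, 13 (A-positions 9,10, B-positions 8,9).

2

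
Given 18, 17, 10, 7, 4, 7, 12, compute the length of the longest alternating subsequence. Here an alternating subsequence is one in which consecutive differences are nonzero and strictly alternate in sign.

3

Track the best alternating length ending on an up-step vs a down-step at each position: up/down = 1/1, 1/2, 1/2, 1/2, 1/2, 3/2, 3/2.
The maximum over both is 3; one such subsequence is 18, 4, 7.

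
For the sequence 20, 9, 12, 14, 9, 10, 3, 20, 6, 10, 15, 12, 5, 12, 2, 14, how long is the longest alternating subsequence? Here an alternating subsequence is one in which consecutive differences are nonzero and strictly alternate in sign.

A longest alternating subsequence is 20, 9, 12, 9, 10, 3, 20, 6, 10, 5, 12, 2, 14 (positions 1,2,3,5,6,7,8,9,10,13,14,15,16); its 12 consecutive differences strictly alternate in sign, and length 13 is optimal.

13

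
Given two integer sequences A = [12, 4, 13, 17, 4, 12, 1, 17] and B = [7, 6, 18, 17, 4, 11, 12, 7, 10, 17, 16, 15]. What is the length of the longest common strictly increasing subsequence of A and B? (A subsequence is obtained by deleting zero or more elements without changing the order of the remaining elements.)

A longest common strictly increasing subsequence is 4, 12, 17 (length 3); it appears in order in both A and B, and no longer such subsequence exists.

3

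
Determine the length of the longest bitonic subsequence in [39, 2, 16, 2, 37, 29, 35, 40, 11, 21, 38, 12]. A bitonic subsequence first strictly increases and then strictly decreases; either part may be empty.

7

Let inc[i] be the LIS ending at i and dec[i] the longest strictly decreasing subsequence starting at i. inc = [1, 1, 2, 1, 3, 3, 4, 5, 2, 3, 5, 3], dec = [5, 1, 2, 1, 4, 3, 3, 3, 1, 2, 2, 1].
max_i inc[i]+dec[i]−1 = 7, with one witness 2, 16, 29, 35, 40, 38, 12.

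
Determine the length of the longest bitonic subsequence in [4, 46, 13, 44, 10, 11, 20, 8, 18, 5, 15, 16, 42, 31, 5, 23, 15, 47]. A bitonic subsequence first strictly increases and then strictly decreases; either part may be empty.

Let inc[i] be the LIS ending at i and dec[i] the longest strictly decreasing subsequence starting at i. inc = [1, 2, 2, 3, 2, 3, 4, 2, 4, 2, 4, 5, 6, 6, 2, 6, 4, 7], dec = [1, 6, 4, 5, 3, 3, 4, 2, 3, 1, 2, 2, 4, 3, 1, 2, 1, 1].
max_i inc[i]+dec[i]−1 = 9, with one witness 4, 10, 11, 15, 16, 42, 31, 23, 15.

9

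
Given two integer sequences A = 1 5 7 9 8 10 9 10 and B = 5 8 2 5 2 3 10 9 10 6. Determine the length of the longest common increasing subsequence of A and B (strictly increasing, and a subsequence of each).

4

A longest common strictly increasing subsequence is 5, 8, 9, 10 (length 4); it appears in order in both A and B, and no longer such subsequence exists.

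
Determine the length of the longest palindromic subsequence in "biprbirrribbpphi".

One longest palindromic subsequence is ipbirrribpi (positions 2,3,5,6,7,8,9,10,12,14,16); it reads the same forward and backward, and the interval DP gives dp[1][16] = 11.

11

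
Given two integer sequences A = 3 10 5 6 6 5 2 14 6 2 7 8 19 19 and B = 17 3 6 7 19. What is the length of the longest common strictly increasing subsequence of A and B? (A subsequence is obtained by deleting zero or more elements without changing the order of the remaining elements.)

4

A longest common strictly increasing subsequence is 3, 6, 7, 19 (length 4); it appears in order in both A and B, and no longer such subsequence exists.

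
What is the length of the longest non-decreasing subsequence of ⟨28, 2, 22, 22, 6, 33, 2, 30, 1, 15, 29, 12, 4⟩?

4

One longest non-decreasing subsequence is 2, 22, 22, 33 (positions 2,3,4,6), of length 4; no longer one exists.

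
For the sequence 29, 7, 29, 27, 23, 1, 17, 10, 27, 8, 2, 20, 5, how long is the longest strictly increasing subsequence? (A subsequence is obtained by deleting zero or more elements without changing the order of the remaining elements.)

One longest increasing subsequence is 7, 23, 27 (positions 2,5,9), of length 3; no longer one exists.

3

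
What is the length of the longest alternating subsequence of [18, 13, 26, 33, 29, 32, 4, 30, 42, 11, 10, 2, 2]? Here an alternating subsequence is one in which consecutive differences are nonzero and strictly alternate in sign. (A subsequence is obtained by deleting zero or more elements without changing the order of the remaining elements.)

8

Track the best alternating length ending on an up-step vs a down-step at each position: up/down = 1/1, 1/2, 3/1, 3/1, 3/4, 5/4, 1/6, 7/6, 7/1, 7/8, 7/8, 1/8, 1/8.
The maximum over both is 8; one such subsequence is 18, 13, 33, 29, 32, 4, 30, 11.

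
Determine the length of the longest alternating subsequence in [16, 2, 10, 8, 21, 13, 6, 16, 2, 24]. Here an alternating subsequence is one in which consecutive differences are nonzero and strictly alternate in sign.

9

A longest alternating subsequence is 16, 2, 10, 8, 21, 13, 16, 2, 24 (positions 1,2,3,4,5,6,8,9,10); its 8 consecutive differences strictly alternate in sign, and length 9 is optimal.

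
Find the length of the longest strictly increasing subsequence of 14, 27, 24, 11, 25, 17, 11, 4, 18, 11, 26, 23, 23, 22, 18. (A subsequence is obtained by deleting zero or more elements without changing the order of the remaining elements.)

4

One longest increasing subsequence is 14, 24, 25, 26 (positions 1,3,5,11), of length 4; no longer one exists.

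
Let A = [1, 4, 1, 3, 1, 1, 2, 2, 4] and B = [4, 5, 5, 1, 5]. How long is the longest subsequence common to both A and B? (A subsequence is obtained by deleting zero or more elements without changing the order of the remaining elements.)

2

A longest common subsequence is 4, 1 (length 2); the LCS DP confirms no longer common subsequence exists.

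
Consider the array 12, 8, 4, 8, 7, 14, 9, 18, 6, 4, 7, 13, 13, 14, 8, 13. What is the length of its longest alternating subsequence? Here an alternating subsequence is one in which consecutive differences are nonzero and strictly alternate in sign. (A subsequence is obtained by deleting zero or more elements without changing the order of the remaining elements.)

A longest alternating subsequence is 12, 4, 8, 7, 14, 9, 18, 6, 13, 8, 13 (positions 1,3,4,5,6,7,8,9,12,15,16); its 10 consecutive differences strictly alternate in sign, and length 11 is optimal.

11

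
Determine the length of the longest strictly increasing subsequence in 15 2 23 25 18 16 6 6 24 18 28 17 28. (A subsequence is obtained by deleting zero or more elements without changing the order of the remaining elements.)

4

Scanning left to right, the best length ending at each element is: 15→1, 2→1, 23→2, 25→3, 18→2, 16→2, 6→2, 6→2, 24→3, 18→3, 28→4, 17→3, 28→4.
So the longest increasing subsequence has length 4, e.g. 15, 23, 25, 28.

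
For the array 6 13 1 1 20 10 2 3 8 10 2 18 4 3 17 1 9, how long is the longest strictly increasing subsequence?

Scanning left to right, the best length ending at each element is: 6→1, 13→2, 1→1, 1→1, 20→3, 10→2, 2→2, 3→3, 8→4, 10→5, 2→2, 18→6, 4→4, 3→3, 17→6, 1→1, 9→5.
So the longest increasing subsequence has length 6, e.g. 1, 2, 3, 8, 10, 18.

6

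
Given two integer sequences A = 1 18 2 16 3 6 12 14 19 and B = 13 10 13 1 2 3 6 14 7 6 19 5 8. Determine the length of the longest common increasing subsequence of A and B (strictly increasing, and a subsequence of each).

A longest common strictly increasing subsequence is 1, 2, 3, 6, 14, 19 (length 6); it appears in order in both A and B, and no longer such subsequence exists.

6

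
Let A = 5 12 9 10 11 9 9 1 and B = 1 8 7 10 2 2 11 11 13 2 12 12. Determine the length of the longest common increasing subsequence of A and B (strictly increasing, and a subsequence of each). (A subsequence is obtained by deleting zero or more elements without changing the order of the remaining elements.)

2

For each value that appears in both, track the longest common increasing run ending there.
The best achievable length is 2; one witness is 10, 11 (A-positions 4,5, B-positions 4,7).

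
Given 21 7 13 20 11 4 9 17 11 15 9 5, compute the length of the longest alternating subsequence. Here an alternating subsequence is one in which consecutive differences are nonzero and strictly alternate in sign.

8

A longest alternating subsequence is 21, 7, 13, 11, 17, 11, 15, 9 (positions 1,2,3,5,8,9,10,11); its 7 consecutive differences strictly alternate in sign, and length 8 is optimal.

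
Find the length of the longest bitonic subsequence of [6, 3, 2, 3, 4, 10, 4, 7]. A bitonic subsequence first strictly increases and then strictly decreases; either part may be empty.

Let inc[i] be the LIS ending at i and dec[i] the longest strictly decreasing subsequence starting at i. inc = [1, 1, 1, 2, 3, 4, 3, 4], dec = [3, 2, 1, 1, 1, 2, 1, 1].
max_i inc[i]+dec[i]−1 = 5, with one witness 2, 3, 4, 10, 7.

5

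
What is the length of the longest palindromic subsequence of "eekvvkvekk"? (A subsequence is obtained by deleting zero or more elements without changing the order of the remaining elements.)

6

One longest palindromic subsequence is ekvvke (positions 2,3,4,5,6,8); it reads the same forward and backward, and the interval DP gives dp[1][10] = 6.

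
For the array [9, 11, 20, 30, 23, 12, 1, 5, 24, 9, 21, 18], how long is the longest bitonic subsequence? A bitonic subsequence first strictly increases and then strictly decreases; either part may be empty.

One longest bitonic subsequence is 9, 11, 20, 30, 24, 21, 18 (positions 1,2,3,4,9,11,12): it rises to 30 then falls. Length 7 is optimal.

7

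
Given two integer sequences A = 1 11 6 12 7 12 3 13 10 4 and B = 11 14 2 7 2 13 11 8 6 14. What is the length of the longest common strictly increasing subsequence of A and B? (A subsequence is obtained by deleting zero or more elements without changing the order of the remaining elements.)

2

For each value that appears in both, track the longest common increasing run ending there.
The best achievable length is 2; one witness is 11, 13 (A-positions 2,8, B-positions 1,6).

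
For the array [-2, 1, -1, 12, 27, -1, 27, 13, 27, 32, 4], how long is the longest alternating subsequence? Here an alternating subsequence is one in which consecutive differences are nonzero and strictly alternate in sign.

9

Track the best alternating length ending on an up-step vs a down-step at each position: up/down = 1/1, 2/1, 2/3, 4/1, 4/1, 2/5, 6/1, 6/7, 8/1, 8/1, 6/9.
The maximum over both is 9; one such subsequence is -2, 1, -1, 12, -1, 27, 13, 27, 4.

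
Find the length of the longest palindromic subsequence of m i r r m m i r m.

Using dp[i][j] = 2 + dp[i+1][j−1] if the ends match, else max(dp[i+1][j], dp[i][j−1]):
dp[1][9] = 6. A witness is mrmmrm at positions 1,3,5,6,8,9.

6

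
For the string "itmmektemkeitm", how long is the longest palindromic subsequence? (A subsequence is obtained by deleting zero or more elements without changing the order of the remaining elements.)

One longest palindromic subsequence is mteketm (positions 3,7,8,10,11,13,14); it reads the same forward and backward, and the interval DP gives dp[1][14] = 7.

7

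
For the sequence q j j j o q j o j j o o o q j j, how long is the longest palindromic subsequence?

One longest palindromic subsequence is jjqooooqjj (positions 2,3,6,8,11,12,13,14,15,16); it reads the same forward and backward, and the interval DP gives dp[1][16] = 10.

10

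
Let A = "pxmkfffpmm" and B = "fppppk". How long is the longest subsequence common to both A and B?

A longest common subsequence is pk (length 2); the LCS DP confirms no longer common subsequence exists.

2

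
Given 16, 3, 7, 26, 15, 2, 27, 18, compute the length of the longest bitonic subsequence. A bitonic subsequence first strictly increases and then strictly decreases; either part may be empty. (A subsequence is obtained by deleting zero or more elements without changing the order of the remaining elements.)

Let inc[i] be the LIS ending at i and dec[i] the longest strictly decreasing subsequence starting at i. inc = [1, 1, 2, 3, 3, 1, 4, 4], dec = [3, 2, 2, 3, 2, 1, 2, 1].
max_i inc[i]+dec[i]−1 = 5, with one witness 3, 7, 26, 15, 2.

5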